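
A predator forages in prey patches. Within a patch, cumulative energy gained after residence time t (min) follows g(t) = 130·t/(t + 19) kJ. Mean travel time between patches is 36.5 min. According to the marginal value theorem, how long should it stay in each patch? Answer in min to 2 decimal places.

26.33 min

By the marginal value theorem, leave when the instantaneous gain rate g'(t) equals the habitat-wide average g(t)/(T + t).
g'(t) = 130·19/(t + 19)². Setting 130·19/(t+19)² = 130t/[(t+19)(36.5+t)] gives 19(36.5+t) = t(t+19), so t² = 19×36.5 = 693.5.
t* = √693.5 = 26.33 min.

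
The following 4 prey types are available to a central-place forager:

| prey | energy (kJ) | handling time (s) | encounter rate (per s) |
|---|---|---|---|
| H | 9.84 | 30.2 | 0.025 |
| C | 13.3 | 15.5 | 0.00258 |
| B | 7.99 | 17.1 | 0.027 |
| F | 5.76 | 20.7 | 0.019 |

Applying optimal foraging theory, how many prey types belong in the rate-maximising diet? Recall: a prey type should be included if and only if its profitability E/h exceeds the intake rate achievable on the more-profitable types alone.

Rank by E/h (kJ/s): C 0.858, B 0.467, H 0.326, F 0.278. Include each in turn until the next type's E/h falls below the running intake rate.
Rate on top 1: 0.03299. B: 0.467 > 0.03299 → include.
Rate on top 2: 0.1665. H: 0.326 > 0.1665 → include.
Rate on top 3: 0.2198. F: 0.278 > 0.2198 → include.
Optimal diet: C, B, H, F — 4 of 4 types.

4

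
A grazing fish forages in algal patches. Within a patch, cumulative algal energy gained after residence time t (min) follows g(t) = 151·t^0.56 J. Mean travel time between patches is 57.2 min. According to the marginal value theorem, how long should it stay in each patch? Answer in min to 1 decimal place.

Optimal t* satisfies g'(t*) = g(t*)/(T + t*).
g'(t) = 0.56·151·t^-0.44. Setting 0.56·151·t^-0.44 = 151·t^0.56/(57.2+t) gives 0.56(57.2+t) = t, so 0.44·t = 0.56×57.2.
t* = 0.56×57.2/0.44 = 72.8 min.

72.8 min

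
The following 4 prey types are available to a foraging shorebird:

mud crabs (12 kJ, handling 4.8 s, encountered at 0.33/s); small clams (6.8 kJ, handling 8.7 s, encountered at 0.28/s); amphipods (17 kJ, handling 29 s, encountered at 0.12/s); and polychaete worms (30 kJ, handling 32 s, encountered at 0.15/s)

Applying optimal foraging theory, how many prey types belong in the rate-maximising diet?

1

Profitabilities (E/h, kJ/s): mud crabs 2.5, polychaete worms 0.938, small clams 0.782, amphipods 0.586. Add prey in this order while the next type's profitability exceeds the intake rate on those already taken.
Rate on top 1: 1.533. polychaete worms: 0.938 < 1.533 → exclude; stop.
Optimal diet: mud crabs — 1 of 4 types.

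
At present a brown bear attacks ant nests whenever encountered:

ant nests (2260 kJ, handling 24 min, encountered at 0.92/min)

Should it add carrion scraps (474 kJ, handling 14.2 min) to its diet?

On ant nests alone, R = ΣλE/(1+Σλh) = 2079/23.08 = 90.09 kJ/min.
carrion scraps: E/h = 474/14.2 = 33.38 kJ/min.
33.38 < 90.09, so adding carrion scraps would lower the average — exclude it.

No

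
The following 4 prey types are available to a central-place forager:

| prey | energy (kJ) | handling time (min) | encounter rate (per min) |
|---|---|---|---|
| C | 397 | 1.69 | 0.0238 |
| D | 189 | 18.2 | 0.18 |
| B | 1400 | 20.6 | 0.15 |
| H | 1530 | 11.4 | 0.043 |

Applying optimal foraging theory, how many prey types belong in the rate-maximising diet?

E/h in descending order: C 235, H 134, B 68, D 10.4 kJ/min. The optimal diet is the largest prefix of this list for which every included type satisfies E_i/h_i > R on the types above it.
Rate on top 1: 9.083. H: 134 > 9.083 → include.
Rate on top 2: 49.16. B: 68 > 49.16 → include.
Rate on top 3: 61.73. D: 10.4 < 61.73 → exclude; stop.
Optimal diet: C, H, B — 3 of 4 types.

3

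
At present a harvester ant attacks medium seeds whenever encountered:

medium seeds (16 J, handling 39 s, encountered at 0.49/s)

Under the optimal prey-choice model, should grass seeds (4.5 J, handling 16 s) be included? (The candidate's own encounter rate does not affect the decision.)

Intake rate on the current diet: R = (0.49×16) / (1 + 0.49×39) = 7.84/20.11 = 0.3899 J/s.
grass seeds: E/h = 4.5/16 = 0.2812 J/s.
0.2812 < 0.3899, so adding grass seeds would lower the average — exclude it.

No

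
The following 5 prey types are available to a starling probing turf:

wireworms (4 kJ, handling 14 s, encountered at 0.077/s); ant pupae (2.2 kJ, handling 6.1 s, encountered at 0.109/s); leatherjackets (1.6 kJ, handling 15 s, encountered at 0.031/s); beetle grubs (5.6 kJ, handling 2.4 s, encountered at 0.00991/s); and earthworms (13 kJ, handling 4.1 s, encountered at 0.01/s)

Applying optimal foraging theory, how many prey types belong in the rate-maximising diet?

4

Profitabilities (E/h, kJ/s): earthworms 3.17, beetle grubs 2.33, ant pupae 0.361, wireworms 0.286, leatherjackets 0.107. Add prey in this order while the next type's profitability exceeds the intake rate on those already taken.
Rate on top 1: 0.1249. beetle grubs: 2.33 > 0.1249 → include.
Rate on top 2: 0.1742. ant pupae: 0.361 > 0.1742 → include.
Rate on top 3: 0.2459. wireworms: 0.286 > 0.2459 → include.
Rate on top 4: 0.2612. leatherjackets: 0.107 < 0.2612 → exclude; stop.
Optimal diet: earthworms, beetle grubs, ant pupae, wireworms — 4 of 5 types.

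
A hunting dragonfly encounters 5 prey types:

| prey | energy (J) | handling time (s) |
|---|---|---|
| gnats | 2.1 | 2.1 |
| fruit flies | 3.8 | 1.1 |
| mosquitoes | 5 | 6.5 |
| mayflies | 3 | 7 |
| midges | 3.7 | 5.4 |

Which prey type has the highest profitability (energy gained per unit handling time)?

In descending order of E/h:
fruit flies: 3.8/1.1 = 3.45 J/s
gnats: 2.1/2.1 = 1 J/s
mosquitoes: 5/6.5 = 0.769 J/s
midges: 3.7/5.4 = 0.685 J/s
mayflies: 3/7 = 0.429 J/s

fruit flies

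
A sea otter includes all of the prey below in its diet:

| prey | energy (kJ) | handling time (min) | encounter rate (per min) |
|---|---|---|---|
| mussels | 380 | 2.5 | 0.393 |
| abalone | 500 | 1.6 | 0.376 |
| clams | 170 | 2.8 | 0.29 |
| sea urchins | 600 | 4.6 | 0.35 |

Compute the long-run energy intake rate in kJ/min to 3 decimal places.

119.183 kJ/min

R = Σλ_iE_i / (1 + Σλ_ih_i)
Numerator: 0.393×380 + 0.376×500 + 0.29×170 + 0.35×600 = 596.6
Denominator: 1 + 0.393×2.5 + 0.376×1.6 + 0.29×2.8 + 0.35×4.6 = 5.006
R = 596.6/5.006 = 119.2 kJ/min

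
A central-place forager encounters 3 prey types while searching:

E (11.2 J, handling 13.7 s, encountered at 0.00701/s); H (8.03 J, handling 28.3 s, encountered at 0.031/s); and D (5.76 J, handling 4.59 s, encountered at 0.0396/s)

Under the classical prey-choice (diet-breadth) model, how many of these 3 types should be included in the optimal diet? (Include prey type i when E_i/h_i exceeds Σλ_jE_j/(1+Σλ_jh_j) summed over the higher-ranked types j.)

3

Rank by E/h (J/s): D 1.25, E 0.818, H 0.284. Include each in turn until the next type's E/h falls below the running intake rate.
Rate on top 1: 0.193. E: 0.818 > 0.193 → include.
Rate on top 2: 0.2399. H: 0.284 > 0.2399 → include.
Optimal diet: D, E, H — 3 of 3 types.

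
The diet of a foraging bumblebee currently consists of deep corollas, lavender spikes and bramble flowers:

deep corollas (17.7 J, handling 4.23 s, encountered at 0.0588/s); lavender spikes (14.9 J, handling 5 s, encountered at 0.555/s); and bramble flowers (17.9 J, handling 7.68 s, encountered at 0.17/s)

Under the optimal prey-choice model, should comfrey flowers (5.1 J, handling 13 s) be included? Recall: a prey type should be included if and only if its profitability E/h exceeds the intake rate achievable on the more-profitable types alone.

No

Current rate: (0.0588×17.7 + 0.555×14.9 + 0.17×17.9)/(1 + 0.0588×4.23 + 0.555×5 + 0.17×7.68) = 2.318 J/s.
comfrey flowers: E/h = 5.1/13 = 0.3923 J/s.
Since 0.3923 < R, time spent handling comfrey flowers is better spent searching.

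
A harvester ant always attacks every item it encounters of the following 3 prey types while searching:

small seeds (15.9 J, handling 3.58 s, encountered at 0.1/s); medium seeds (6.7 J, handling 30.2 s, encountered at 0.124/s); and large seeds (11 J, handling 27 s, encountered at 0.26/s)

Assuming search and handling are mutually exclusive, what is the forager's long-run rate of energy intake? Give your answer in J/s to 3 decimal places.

0.436 J/s

Energy encountered per unit search time: 0.1×15.9 + 0.124×6.7 + 0.26×11 = 5.281 J/s.
Handling time per unit search time: 0.1×3.58 + 0.124×30.2 + 0.26×27 = 11.12.
Rate = 5.281/(1 + 11.12) = 0.4356 J/s.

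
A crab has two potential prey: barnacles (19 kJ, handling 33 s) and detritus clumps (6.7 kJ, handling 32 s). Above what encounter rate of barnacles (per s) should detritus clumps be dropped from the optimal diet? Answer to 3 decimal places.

0.017 per s

The zero-one rule: include detritus clumps iff E₂/h₂ > λE₁/(1+λh₁). Equality gives the switch point.
λE₁h₂ = E₂ + λE₂h₁ ⇒ λ = E₂/(E₁h₂ − E₂h₁) = 6.7/(608 − 221.1) = 0.01732 per s.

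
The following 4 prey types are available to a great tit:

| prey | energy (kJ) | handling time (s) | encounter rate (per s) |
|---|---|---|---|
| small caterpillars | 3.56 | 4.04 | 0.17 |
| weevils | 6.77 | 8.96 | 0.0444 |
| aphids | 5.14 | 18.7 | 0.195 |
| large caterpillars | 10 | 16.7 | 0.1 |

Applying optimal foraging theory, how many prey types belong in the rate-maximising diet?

3

E/h in descending order: small caterpillars 0.881, weevils 0.756, large caterpillars 0.599, aphids 0.275 kJ/s. The optimal diet is the largest prefix of this list for which every included type satisfies E_i/h_i > R on the types above it.
Rate on top 1: 0.3588. weevils: 0.756 > 0.3588 → include.
Rate on top 2: 0.4345. large caterpillars: 0.599 > 0.4345 → include.
Rate on top 3: 0.5076. aphids: 0.275 < 0.5076 → exclude; stop.
Optimal diet: small caterpillars, weevils, large caterpillars — 3 of 4 types.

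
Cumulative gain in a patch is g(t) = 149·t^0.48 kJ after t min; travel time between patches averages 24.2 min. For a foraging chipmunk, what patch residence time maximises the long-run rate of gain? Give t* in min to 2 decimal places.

By the marginal value theorem, leave when the instantaneous gain rate g'(t) equals the habitat-wide average g(t)/(T + t).
g'(t) = 0.48·149·t^-0.52. Setting 0.48·149·t^-0.52 = 149·t^0.48/(24.2+t) gives 0.48(24.2+t) = t, so 0.52·t = 0.48×24.2.
t* = 0.48×24.2/0.52 = 22.34 min.

22.34 min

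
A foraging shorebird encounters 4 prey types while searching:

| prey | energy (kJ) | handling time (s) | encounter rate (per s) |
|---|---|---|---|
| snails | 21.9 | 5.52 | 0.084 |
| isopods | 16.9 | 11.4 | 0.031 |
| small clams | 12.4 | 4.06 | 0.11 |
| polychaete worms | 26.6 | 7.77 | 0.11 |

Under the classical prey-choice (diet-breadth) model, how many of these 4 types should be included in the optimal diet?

Profitabilities (E/h, kJ/s): snails 3.97, polychaete worms 3.42, small clams 3.05, isopods 1.48. Add prey in this order while the next type's profitability exceeds the intake rate on those already taken.
Rate on top 1: 1.257. polychaete worms: 3.42 > 1.257 → include.
Rate on top 2: 2.056. small clams: 3.05 > 2.056 → include.
Rate on top 3: 2.217. isopods: 1.48 < 2.217 → exclude; stop.
Optimal diet: snails, polychaete worms, small clams — 3 of 4 types.

3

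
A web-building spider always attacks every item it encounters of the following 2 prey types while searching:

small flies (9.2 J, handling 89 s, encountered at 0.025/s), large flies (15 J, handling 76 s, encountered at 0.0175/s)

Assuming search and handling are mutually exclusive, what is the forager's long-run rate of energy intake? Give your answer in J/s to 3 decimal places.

0.108 J/s

R = Σλ_iE_i / (1 + Σλ_ih_i)
Numerator: 0.025×9.2 + 0.0175×15 = 0.4925
Denominator: 1 + 0.025×89 + 0.0175×76 = 4.555
R = 0.4925/4.555 = 0.1081 J/s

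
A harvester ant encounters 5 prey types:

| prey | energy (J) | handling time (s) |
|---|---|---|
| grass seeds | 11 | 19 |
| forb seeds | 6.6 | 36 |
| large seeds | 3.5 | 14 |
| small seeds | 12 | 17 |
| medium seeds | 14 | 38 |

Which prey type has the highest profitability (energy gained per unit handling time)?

small seeds

In descending order of E/h:
small seeds: 12/17 = 0.706 J/s
grass seeds: 11/19 = 0.579 J/s
medium seeds: 14/38 = 0.368 J/s
large seeds: 3.5/14 = 0.25 J/s
forb seeds: 6.6/36 = 0.183 J/s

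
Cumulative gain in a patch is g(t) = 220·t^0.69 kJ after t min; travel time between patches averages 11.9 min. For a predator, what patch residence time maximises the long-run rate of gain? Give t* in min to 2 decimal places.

26.49 min

Optimal t* satisfies g'(t*) = g(t*)/(T + t*).
g'(t) = 0.69·220·t^-0.31. Setting 0.69·220·t^-0.31 = 220·t^0.69/(11.9+t) gives 0.69(11.9+t) = t, so 0.31·t = 0.69×11.9.
t* = 0.69×11.9/0.31 = 26.49 min.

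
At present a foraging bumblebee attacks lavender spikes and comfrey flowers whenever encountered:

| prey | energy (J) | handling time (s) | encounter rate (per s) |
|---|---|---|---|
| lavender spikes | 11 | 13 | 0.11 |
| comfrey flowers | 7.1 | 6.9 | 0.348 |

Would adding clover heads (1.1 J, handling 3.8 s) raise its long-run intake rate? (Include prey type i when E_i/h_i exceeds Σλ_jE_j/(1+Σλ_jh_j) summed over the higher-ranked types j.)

No

Intake rate on the current diet: R = (0.11×11 + 0.348×7.1) / (1 + 0.11×13 + 0.348×6.9) = 3.681/4.831 = 0.7619 J/s.
Profitability of clover heads: 1.1/3.8 = 0.2895 J/s.
0.2895 < 0.7619, so adding clover heads would lower the average — exclude it.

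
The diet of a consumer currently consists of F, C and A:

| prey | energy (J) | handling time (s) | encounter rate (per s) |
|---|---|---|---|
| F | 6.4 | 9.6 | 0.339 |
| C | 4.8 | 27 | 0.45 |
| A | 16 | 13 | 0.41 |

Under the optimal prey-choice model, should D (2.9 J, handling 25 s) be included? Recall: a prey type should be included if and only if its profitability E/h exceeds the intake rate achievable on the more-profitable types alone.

No

On F, C and A alone, R = ΣλE/(1+Σλh) = 10.89/21.73 = 0.501 J/s.
Profitability of D: 2.9/25 = 0.116 J/s.
0.116 < 0.501, so adding D would lower the average — exclude it.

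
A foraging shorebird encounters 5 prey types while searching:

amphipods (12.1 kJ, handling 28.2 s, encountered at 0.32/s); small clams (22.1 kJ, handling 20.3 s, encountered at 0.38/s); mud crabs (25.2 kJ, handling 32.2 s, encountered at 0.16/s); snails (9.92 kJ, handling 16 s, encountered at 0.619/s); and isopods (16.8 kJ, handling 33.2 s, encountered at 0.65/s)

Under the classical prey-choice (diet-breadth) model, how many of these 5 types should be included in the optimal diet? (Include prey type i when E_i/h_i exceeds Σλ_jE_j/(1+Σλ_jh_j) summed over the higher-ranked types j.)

1

Profitabilities (E/h, kJ/s): small clams 1.09, mud crabs 0.783, snails 0.62, isopods 0.506, amphipods 0.429. Add prey in this order while the next type's profitability exceeds the intake rate on those already taken.
Rate on top 1: 0.9637. mud crabs: 0.783 < 0.9637 → exclude; stop.
Optimal diet: small clams — 1 of 5 types.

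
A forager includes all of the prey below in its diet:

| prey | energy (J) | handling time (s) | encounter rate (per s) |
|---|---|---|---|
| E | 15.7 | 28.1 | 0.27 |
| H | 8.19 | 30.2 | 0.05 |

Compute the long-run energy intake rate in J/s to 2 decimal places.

0.46 J/s

R = Σλ_iE_i / (1 + Σλ_ih_i)
Numerator: 0.27×15.7 + 0.05×8.19 = 4.649
Denominator: 1 + 0.27×28.1 + 0.05×30.2 = 10.1
R = 4.649/10.1 = 0.4604 J/s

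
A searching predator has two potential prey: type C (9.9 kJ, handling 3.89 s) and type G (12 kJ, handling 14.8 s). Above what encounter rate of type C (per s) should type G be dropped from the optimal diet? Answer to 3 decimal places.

0.120 per s

The zero-one rule: include type G iff E₂/h₂ > λE₁/(1+λh₁). Equality gives the switch point.
λE₁h₂ = E₂ + λE₂h₁ ⇒ λ = E₂/(E₁h₂ − E₂h₁) = 12/(146.5 − 46.68) = 0.1202 per s.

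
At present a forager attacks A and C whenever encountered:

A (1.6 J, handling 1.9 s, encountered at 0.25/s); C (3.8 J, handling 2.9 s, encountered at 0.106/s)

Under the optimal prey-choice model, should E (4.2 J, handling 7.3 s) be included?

Yes

Current rate: (0.25×1.6 + 0.106×3.8)/(1 + 0.25×1.9 + 0.106×2.9) = 0.4504 J/s.
E: E/h = 4.2/7.3 = 0.5753 J/s.
Since 0.5753 > R, including E increases the long-run rate.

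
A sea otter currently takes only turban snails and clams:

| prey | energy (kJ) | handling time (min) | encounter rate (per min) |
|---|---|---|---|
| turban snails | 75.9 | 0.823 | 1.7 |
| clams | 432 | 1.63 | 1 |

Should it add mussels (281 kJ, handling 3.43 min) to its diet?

No

Intake rate on the current diet: R = (1.7×75.9 + 1×432) / (1 + 1.7×0.823 + 1×1.63) = 561/4.029 = 139.2 kJ/min.
Profitability of mussels: 281/3.43 = 81.92 kJ/min.
Since 81.92 < R, time spent handling mussels is better spent searching.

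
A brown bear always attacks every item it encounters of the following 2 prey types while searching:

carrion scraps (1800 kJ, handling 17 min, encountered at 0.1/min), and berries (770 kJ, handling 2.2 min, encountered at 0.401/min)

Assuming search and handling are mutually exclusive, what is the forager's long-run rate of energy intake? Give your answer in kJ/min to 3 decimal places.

R = (0.1×1800 + 0.401×770) / (1 + 0.1×17 + 0.401×2.2) = 488.8/3.582 = 136.4 kJ/min.

136.444 kJ/min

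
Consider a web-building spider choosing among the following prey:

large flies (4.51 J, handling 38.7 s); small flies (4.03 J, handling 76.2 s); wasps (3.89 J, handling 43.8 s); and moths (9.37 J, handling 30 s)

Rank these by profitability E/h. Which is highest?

moths

Profitability E/h (J/s): large flies = 4.51/38.7 = 0.117, small flies = 4.03/76.2 = 0.0529, wasps = 3.89/43.8 = 0.0888, moths = 9.37/30 = 0.312.
Ranked: moths > large flies > wasps > small flies.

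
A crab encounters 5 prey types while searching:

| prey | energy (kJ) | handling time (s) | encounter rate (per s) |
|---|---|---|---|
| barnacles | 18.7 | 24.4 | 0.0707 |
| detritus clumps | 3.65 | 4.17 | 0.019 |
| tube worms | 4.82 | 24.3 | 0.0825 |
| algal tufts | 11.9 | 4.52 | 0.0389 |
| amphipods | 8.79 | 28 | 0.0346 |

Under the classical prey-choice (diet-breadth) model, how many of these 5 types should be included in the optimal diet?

3

Profitabilities (E/h, kJ/s): algal tufts 2.63, detritus clumps 0.875, barnacles 0.766, amphipods 0.314, tube worms 0.198. Add prey in this order while the next type's profitability exceeds the intake rate on those already taken.
Rate on top 1: 0.3937. detritus clumps: 0.875 > 0.3937 → include.
Rate on top 2: 0.4241. barnacles: 0.766 > 0.4241 → include.
Rate on top 3: 0.6222. amphipods: 0.314 < 0.6222 → exclude; stop.
Optimal diet: algal tufts, detritus clumps, barnacles — 3 of 5 types.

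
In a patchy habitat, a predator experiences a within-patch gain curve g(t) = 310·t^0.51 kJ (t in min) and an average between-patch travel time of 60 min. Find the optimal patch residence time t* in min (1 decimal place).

62.4 min

By the marginal value theorem, leave when the instantaneous gain rate g'(t) equals the habitat-wide average g(t)/(T + t).
g'(t) = 0.51·310·t^-0.49. Setting 0.51·310·t^-0.49 = 310·t^0.51/(60+t) gives 0.51(60+t) = t, so 0.49·t = 0.51×60.
t* = 0.51×60/0.49 = 62.45 min.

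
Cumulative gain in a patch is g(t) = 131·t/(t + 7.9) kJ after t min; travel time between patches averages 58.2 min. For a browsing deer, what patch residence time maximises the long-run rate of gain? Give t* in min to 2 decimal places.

By the marginal value theorem, leave when the instantaneous gain rate g'(t) equals the habitat-wide average g(t)/(T + t).
g'(t) = 131·7.9/(t + 7.9)². Setting 131·7.9/(t+7.9)² = 131t/[(t+7.9)(58.2+t)] gives 7.9(58.2+t) = t(t+7.9), so t² = 7.9×58.2 = 459.8.
t* = √459.8 = 21.44 min.

21.44 min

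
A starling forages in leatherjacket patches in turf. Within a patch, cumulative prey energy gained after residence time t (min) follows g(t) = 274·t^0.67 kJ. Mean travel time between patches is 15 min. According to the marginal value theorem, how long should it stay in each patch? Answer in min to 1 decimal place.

Optimal t* satisfies g'(t*) = g(t*)/(T + t*).
g'(t) = 0.67·274·t^-0.33. Setting 0.67·274·t^-0.33 = 274·t^0.67/(15+t) gives 0.67(15+t) = t, so 0.33·t = 0.67×15.
t* = 0.67×15/0.33 = 30.45 min.

30.5 min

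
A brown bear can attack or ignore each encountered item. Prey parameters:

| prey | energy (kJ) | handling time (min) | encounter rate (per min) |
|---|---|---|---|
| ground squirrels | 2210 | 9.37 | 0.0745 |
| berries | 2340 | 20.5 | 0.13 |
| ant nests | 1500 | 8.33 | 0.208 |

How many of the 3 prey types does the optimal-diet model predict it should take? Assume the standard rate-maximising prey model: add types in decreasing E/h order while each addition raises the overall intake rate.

2

Profitabilities (E/h, kJ/min): ground squirrels 236, ant nests 180, berries 114. Add prey in this order while the next type's profitability exceeds the intake rate on those already taken.
Rate on top 1: 96.96. ant nests: 180 > 96.96 → include.
Rate on top 2: 138.9. berries: 114 < 138.9 → exclude; stop.
Optimal diet: ground squirrels, ant nests — 2 of 3 types.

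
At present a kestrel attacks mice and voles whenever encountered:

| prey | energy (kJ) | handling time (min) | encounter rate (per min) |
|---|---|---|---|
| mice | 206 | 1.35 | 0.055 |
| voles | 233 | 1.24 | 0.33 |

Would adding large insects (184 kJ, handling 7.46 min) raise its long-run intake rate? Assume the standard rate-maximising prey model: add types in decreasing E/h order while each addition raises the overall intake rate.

No

Current rate: (0.055×206 + 0.33×233)/(1 + 0.055×1.35 + 0.33×1.24) = 59.47 kJ/min.
Profitability of large insects: 184/7.46 = 24.66 kJ/min.
24.66 < 59.47, so adding large insects would lower the average — exclude it.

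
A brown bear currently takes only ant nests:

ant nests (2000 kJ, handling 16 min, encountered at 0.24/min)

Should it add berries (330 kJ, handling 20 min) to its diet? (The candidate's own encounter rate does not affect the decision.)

No

Intake rate on the current diet: R = (0.24×2000) / (1 + 0.24×16) = 480/4.84 = 99.17 kJ/min.
Profitability of berries: 330/20 = 16.5 kJ/min.
16.5 < 99.17, so adding berries would lower the average — exclude it.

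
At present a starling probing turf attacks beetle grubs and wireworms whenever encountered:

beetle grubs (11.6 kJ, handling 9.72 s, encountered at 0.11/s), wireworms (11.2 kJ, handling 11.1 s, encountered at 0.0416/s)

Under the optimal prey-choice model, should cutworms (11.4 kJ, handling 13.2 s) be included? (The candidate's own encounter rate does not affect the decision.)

Current rate: (0.11×11.6 + 0.0416×11.2)/(1 + 0.11×9.72 + 0.0416×11.1) = 0.6882 kJ/s.
Profitability of cutworms: 11.4/13.2 = 0.8636 kJ/s.
Since 0.8636 > R, including cutworms increases the long-run rate.

Yes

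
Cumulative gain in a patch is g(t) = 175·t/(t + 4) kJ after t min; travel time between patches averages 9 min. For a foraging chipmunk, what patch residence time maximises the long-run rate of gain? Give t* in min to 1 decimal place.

Maximise g(t)/(T+t): set derivative to zero → g'(t)(T+t) = g(t).
g'(t) = 175·4/(t + 4)². Setting 175·4/(t+4)² = 175t/[(t+4)(9+t)] gives 4(9+t) = t(t+4), so t² = 4×9 = 36.
t* = √36 = 6 min.

6.0 min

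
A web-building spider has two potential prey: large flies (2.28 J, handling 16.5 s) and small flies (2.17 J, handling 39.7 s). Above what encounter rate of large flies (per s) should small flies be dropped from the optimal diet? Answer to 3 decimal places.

The zero-one rule: include small flies iff E₂/h₂ > λE₁/(1+λh₁). Equality gives the switch point.
λE₁h₂ = E₂ + λE₂h₁ ⇒ λ = E₂/(E₁h₂ − E₂h₁) = 2.17/(90.52 − 35.8) = 0.03966 per s.

0.040 per s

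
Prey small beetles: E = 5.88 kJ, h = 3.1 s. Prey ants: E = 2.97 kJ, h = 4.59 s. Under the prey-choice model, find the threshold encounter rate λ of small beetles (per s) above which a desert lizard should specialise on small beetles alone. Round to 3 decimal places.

The zero-one rule: include ants iff E₂/h₂ > λE₁/(1+λh₁). Equality gives the switch point.
λE₁h₂ = E₂ + λE₂h₁ ⇒ λ = E₂/(E₁h₂ − E₂h₁) = 2.97/(26.99 − 9.207) = 0.167 per s.

0.167 per s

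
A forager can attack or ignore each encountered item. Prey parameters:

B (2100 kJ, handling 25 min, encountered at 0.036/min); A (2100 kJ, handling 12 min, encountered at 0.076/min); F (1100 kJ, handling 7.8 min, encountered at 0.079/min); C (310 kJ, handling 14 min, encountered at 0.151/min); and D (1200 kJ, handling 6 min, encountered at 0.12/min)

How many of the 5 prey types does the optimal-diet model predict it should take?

E/h in descending order: D 200, A 175, F 141, B 84, C 22.1 kJ/min. The optimal diet is the largest prefix of this list for which every included type satisfies E_i/h_i > R on the types above it.
Rate on top 1: 83.72. A: 175 > 83.72 → include.
Rate on top 2: 115.3. F: 141 > 115.3 → include.
Rate on top 3: 120.2. B: 84 < 120.2 → exclude; stop.
Optimal diet: D, A, F — 3 of 5 types.

3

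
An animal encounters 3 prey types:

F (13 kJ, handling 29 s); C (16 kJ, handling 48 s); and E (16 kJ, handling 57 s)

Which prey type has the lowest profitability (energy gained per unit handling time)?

In descending order of E/h:
F: 13/29 = 0.448 kJ/s
C: 16/48 = 0.333 kJ/s
E: 16/57 = 0.281 kJ/s

E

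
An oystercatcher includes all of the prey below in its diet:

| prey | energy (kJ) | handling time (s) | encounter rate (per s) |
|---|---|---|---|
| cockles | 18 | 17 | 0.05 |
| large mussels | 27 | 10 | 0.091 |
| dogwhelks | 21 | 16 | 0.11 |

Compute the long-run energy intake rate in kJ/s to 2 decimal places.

1.25 kJ/s

R = Σλ_iE_i / (1 + Σλ_ih_i)
Numerator: 0.05×18 + 0.091×27 + 0.11×21 = 5.667
Denominator: 1 + 0.05×17 + 0.091×10 + 0.11×16 = 4.52
R = 5.667/4.52 = 1.254 kJ/s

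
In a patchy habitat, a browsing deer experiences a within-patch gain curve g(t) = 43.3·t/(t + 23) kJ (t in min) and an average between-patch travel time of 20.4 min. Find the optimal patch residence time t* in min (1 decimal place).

21.7 min

By the marginal value theorem, leave when the instantaneous gain rate g'(t) equals the habitat-wide average g(t)/(T + t).
g'(t) = 43.3·23/(t + 23)². Setting 43.3·23/(t+23)² = 43.3t/[(t+23)(20.4+t)] gives 23(20.4+t) = t(t+23), so t² = 23×20.4 = 469.2.
t* = √469.2 = 21.66 min.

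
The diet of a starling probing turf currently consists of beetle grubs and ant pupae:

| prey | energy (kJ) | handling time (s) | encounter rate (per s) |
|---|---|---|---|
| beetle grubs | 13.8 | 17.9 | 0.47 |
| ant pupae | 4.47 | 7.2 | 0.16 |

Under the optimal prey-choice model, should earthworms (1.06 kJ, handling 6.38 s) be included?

Intake rate on the current diet: R = (0.47×13.8 + 0.16×4.47) / (1 + 0.47×17.9 + 0.16×7.2) = 7.201/10.56 = 0.6816 kJ/s.
earthworms: E/h = 1.06/6.38 = 0.1661 kJ/s.
0.1661 < 0.6816, so adding earthworms would lower the average — exclude it.

No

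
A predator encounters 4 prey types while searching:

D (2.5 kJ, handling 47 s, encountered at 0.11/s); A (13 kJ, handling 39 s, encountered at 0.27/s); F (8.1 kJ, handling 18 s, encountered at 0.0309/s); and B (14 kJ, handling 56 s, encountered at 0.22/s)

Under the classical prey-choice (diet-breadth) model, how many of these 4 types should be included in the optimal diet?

Rank by E/h (kJ/s): F 0.45, A 0.333, B 0.25, D 0.0532. Include each in turn until the next type's E/h falls below the running intake rate.
Rate on top 1: 0.1608. A: 0.333 > 0.1608 → include.
Rate on top 2: 0.3111. B: 0.25 < 0.3111 → exclude; stop.
Optimal diet: F, A — 2 of 4 types.

2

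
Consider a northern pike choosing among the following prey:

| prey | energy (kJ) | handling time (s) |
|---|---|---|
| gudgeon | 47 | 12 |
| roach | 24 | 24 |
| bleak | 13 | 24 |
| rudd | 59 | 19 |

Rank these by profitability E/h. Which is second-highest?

rudd

Profitability E/h (kJ/s): gudgeon = 47/12 = 3.92, roach = 24/24 = 1, bleak = 13/24 = 0.542, rudd = 59/19 = 3.11.
Ranked: gudgeon > rudd > roach > bleak.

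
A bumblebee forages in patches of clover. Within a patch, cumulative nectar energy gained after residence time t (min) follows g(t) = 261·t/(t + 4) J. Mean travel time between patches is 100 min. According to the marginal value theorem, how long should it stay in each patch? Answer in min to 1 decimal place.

Optimal t* satisfies g'(t*) = g(t*)/(T + t*).
g'(t) = 261·4/(t + 4)². Setting 261·4/(t+4)² = 261t/[(t+4)(100+t)] gives 4(100+t) = t(t+4), so t² = 4×100 = 400.
t* = √400 = 20 min.

20.0 min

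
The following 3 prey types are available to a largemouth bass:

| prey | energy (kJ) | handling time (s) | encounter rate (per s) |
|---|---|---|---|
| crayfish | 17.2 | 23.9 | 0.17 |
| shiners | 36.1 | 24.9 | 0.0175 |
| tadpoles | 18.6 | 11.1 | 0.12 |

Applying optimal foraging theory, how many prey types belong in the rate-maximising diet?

E/h in descending order: tadpoles 1.68, shiners 1.45, crayfish 0.72 kJ/s. The optimal diet is the largest prefix of this list for which every included type satisfies E_i/h_i > R on the types above it.
Rate on top 1: 0.9571. shiners: 1.45 > 0.9571 → include.
Rate on top 2: 1.035. crayfish: 0.72 < 1.035 → exclude; stop.
Optimal diet: tadpoles, shiners — 2 of 3 types.

2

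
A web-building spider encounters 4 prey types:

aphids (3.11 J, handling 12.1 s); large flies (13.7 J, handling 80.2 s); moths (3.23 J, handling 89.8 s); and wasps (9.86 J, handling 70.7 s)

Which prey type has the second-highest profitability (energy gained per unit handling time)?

In descending order of E/h:
aphids: 3.11/12.1 = 0.257 J/s
large flies: 13.7/80.2 = 0.171 J/s
wasps: 9.86/70.7 = 0.139 J/s
moths: 3.23/89.8 = 0.036 J/s

large flies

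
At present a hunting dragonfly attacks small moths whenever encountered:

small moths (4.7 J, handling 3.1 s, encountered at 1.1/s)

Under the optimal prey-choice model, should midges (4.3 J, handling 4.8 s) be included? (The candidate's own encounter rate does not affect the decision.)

No

Intake rate on the current diet: R = (1.1×4.7) / (1 + 1.1×3.1) = 5.17/4.41 = 1.172 J/s.
Profitability of midges: 4.3/4.8 = 0.8958 J/s.
Since 0.8958 < R, time spent handling midges is better spent searching.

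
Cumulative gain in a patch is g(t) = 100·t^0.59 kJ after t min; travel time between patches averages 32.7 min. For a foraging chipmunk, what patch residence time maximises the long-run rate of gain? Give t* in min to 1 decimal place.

Optimal t* satisfies g'(t*) = g(t*)/(T + t*).
g'(t) = 0.59·100·t^-0.41. Setting 0.59·100·t^-0.41 = 100·t^0.59/(32.7+t) gives 0.59(32.7+t) = t, so 0.41·t = 0.59×32.7.
t* = 0.59×32.7/0.41 = 47.06 min.

47.1 min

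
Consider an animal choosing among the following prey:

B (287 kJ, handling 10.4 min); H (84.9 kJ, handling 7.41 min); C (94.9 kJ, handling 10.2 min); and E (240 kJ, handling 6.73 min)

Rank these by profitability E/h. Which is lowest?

C

In descending order of E/h:
E: 240/6.73 = 35.7 kJ/min
B: 287/10.4 = 27.6 kJ/min
H: 84.9/7.41 = 11.5 kJ/min
C: 94.9/10.2 = 9.3 kJ/min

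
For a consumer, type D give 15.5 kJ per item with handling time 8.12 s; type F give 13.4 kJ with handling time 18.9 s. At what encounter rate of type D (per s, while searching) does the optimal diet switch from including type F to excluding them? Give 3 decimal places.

The zero-one rule: include type F iff E₂/h₂ > λE₁/(1+λh₁). Equality gives the switch point.
λE₁h₂ = E₂ + λE₂h₁ ⇒ λ = E₂/(E₁h₂ − E₂h₁) = 13.4/(292.9 − 108.8) = 0.07277 per s.

0.073 per s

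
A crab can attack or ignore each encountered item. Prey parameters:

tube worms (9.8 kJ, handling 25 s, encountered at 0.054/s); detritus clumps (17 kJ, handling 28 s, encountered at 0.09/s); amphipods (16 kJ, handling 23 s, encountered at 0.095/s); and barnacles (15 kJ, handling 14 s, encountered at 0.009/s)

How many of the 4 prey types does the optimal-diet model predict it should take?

3

Profitabilities (E/h, kJ/s): barnacles 1.07, amphipods 0.696, detritus clumps 0.607, tube worms 0.392. Add prey in this order while the next type's profitability exceeds the intake rate on those already taken.
Rate on top 1: 0.1199. amphipods: 0.696 > 0.1199 → include.
Rate on top 2: 0.4998. detritus clumps: 0.607 > 0.4998 → include.
Rate on top 3: 0.5462. tube worms: 0.392 < 0.5462 → exclude; stop.
Optimal diet: barnacles, amphipods, detritus clumps — 3 of 4 types.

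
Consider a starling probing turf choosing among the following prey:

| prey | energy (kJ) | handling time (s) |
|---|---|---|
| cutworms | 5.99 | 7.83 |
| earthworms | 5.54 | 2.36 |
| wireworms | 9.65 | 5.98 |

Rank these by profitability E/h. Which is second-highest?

wireworms

In descending order of E/h:
earthworms: 5.54/2.36 = 2.35 kJ/s
wireworms: 9.65/5.98 = 1.61 kJ/s
cutworms: 5.99/7.83 = 0.765 kJ/s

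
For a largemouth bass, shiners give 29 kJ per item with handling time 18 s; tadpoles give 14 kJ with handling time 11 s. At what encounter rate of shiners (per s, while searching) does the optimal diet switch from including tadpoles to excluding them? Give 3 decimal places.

At the threshold, the rate on shiners alone equals the profitability of tadpoles: λ·29/(1 + λ·18) = 14/11 = 1.273.
Rearranging, λ(29 − 1.273×18) = 1.273, so λ = 1.273/6.091 = 0.209 per s.

0.209 per s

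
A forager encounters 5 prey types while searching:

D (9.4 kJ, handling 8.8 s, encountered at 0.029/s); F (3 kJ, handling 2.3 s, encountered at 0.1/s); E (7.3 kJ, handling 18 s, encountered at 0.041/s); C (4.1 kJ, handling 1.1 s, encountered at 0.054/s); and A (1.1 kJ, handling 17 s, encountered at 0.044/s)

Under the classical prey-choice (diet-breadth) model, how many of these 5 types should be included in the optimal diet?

Profitabilities (E/h, kJ/s): C 3.73, F 1.3, D 1.07, E 0.406, A 0.0647. Add prey in this order while the next type's profitability exceeds the intake rate on those already taken.
Rate on top 1: 0.209. F: 1.3 > 0.209 → include.
Rate on top 2: 0.4044. D: 1.07 > 0.4044 → include.
Rate on top 3: 0.514. E: 0.406 < 0.514 → exclude; stop.
Optimal diet: C, F, D — 3 of 5 types.

3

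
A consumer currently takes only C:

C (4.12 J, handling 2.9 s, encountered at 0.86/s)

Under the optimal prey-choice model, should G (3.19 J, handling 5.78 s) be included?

No

On C alone, R = ΣλE/(1+Σλh) = 3.543/3.494 = 1.014 J/s.
Profitability of G: 3.19/5.78 = 0.5519 J/s.
Since 0.5519 < R, time spent handling G is better spent searching.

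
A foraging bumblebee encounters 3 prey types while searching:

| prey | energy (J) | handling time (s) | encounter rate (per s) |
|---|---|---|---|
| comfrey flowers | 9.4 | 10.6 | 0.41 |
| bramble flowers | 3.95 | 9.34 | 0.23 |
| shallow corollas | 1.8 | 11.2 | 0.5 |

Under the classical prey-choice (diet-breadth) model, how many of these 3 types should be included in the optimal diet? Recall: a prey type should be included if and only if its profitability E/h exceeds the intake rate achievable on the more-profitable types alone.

1

Rank by E/h (J/s): comfrey flowers 0.887, bramble flowers 0.423, shallow corollas 0.161. Include each in turn until the next type's E/h falls below the running intake rate.
Rate on top 1: 0.7209. bramble flowers: 0.423 < 0.7209 → exclude; stop.
Optimal diet: comfrey flowers — 1 of 3 types.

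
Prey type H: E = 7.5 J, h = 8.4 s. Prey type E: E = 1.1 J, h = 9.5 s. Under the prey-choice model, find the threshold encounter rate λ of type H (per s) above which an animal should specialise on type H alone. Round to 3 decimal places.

The zero-one rule: include type E iff E₂/h₂ > λE₁/(1+λh₁). Equality gives the switch point.
λE₁h₂ = E₂ + λE₂h₁ ⇒ λ = E₂/(E₁h₂ − E₂h₁) = 1.1/(71.25 − 9.24) = 0.01774 per s.

0.018 per s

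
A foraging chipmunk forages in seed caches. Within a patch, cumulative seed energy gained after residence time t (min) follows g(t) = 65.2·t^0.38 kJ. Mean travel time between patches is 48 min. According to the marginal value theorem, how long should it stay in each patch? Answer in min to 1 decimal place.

Optimal t* satisfies g'(t*) = g(t*)/(T + t*).
g'(t) = 0.38·65.2·t^-0.62. Setting 0.38·65.2·t^-0.62 = 65.2·t^0.38/(48+t) gives 0.38(48+t) = t, so 0.62·t = 0.38×48.
t* = 0.38×48/0.62 = 29.42 min.

29.4 min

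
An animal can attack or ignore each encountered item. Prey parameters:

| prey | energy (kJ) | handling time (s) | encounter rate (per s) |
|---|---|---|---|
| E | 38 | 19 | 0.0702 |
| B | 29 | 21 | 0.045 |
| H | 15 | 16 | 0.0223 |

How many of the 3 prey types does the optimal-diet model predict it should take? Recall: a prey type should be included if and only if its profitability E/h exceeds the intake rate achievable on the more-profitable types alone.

Profitabilities (E/h, kJ/s): E 2, B 1.38, H 0.938. Add prey in this order while the next type's profitability exceeds the intake rate on those already taken.
Rate on top 1: 1.143. B: 1.38 > 1.143 → include.
Rate on top 2: 1.212. H: 0.938 < 1.212 → exclude; stop.
Optimal diet: E, B — 2 of 3 types.

2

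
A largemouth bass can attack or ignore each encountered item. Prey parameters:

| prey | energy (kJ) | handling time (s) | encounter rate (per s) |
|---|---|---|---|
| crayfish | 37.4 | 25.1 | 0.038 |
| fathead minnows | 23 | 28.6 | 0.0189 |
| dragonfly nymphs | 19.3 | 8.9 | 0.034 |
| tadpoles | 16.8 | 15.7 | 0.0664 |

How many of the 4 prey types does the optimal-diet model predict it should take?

3

Profitabilities (E/h, kJ/s): dragonfly nymphs 2.17, crayfish 1.49, tadpoles 1.07, fathead minnows 0.804. Add prey in this order while the next type's profitability exceeds the intake rate on those already taken.
Rate on top 1: 0.5038. crayfish: 1.49 > 0.5038 → include.
Rate on top 2: 0.9207. tadpoles: 1.07 > 0.9207 → include.
Rate on top 3: 0.9679. fathead minnows: 0.804 < 0.9679 → exclude; stop.
Optimal diet: dragonfly nymphs, crayfish, tadpoles — 3 of 4 types.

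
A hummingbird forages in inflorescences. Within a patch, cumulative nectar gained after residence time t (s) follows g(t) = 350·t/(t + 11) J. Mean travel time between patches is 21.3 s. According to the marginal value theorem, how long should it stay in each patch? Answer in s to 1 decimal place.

15.3 s

By the marginal value theorem, leave when the instantaneous gain rate g'(t) equals the habitat-wide average g(t)/(T + t).
g'(t) = 350·11/(t + 11)². Setting 350·11/(t+11)² = 350t/[(t+11)(21.3+t)] gives 11(21.3+t) = t(t+11), so t² = 11×21.3 = 234.3.
t* = √234.3 = 15.31 s.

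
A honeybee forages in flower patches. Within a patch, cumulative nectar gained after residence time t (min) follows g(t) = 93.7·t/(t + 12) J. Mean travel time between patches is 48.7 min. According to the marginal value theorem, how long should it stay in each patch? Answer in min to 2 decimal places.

Optimal t* satisfies g'(t*) = g(t*)/(T + t*).
g'(t) = 93.7·12/(t + 12)². Setting 93.7·12/(t+12)² = 93.7t/[(t+12)(48.7+t)] gives 12(48.7+t) = t(t+12), so t² = 12×48.7 = 584.4.
t* = √584.4 = 24.17 min.

24.17 min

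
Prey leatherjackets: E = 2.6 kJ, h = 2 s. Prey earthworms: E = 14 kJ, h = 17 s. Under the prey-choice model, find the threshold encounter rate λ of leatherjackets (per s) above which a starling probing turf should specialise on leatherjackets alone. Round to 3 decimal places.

0.864 per s

The zero-one rule: include earthworms iff E₂/h₂ > λE₁/(1+λh₁). Equality gives the switch point.
λE₁h₂ = E₂ + λE₂h₁ ⇒ λ = E₂/(E₁h₂ − E₂h₁) = 14/(44.2 − 28) = 0.8642 per s.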